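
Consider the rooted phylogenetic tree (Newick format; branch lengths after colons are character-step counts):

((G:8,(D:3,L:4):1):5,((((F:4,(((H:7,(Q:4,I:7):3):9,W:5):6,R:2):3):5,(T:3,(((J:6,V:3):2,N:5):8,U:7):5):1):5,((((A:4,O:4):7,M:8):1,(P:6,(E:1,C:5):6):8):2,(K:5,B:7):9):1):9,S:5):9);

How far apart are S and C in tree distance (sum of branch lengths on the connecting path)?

36

The path runs S → … → MRCA → … → C; the MRCA is the node subtending ((((F,(((H,(Q,I)),W),R)),(T,(((J,V),N),U))),((((A,O),M),(P,(E,C))),(K,B))),S).
Branch lengths along that path: 5 + 9 + 1 + 2 + 8 + 6 + 5 = 36.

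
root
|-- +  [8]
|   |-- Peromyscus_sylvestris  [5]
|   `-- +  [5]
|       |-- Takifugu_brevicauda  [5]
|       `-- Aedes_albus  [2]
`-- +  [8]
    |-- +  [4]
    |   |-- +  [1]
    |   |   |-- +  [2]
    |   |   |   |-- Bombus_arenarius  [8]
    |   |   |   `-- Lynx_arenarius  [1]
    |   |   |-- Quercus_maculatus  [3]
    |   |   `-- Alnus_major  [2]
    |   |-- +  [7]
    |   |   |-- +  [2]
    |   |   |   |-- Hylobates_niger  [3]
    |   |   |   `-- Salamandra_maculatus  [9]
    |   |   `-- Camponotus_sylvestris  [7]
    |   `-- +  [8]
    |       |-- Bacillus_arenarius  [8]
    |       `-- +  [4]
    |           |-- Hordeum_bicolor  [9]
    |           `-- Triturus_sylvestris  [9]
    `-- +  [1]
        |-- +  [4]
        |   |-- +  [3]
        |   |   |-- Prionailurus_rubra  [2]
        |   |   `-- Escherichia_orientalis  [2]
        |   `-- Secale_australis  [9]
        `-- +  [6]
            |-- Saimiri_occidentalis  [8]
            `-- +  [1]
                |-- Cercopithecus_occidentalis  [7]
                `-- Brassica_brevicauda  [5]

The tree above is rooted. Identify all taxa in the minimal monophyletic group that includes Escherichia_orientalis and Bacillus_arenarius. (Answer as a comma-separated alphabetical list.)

Alnus_major, Bacillus_arenarius, Bombus_arenarius, Brassica_brevicauda, Camponotus_sylvestris, Cercopithecus_occidentalis, Escherichia_orientalis, Hordeum_bicolor, Hylobates_niger, Lynx_arenarius, Prionailurus_rubra, Quercus_maculatus, Saimiri_occidentalis, Salamandra_maculatus, Secale_australis, Triturus_sylvestris

Tracing Escherichia_orientalis: it sits inside (Prionailurus_rubra,Escherichia_orientalis).
Tracing Bacillus_arenarius: it sits inside (Bacillus_arenarius,(Hordeum_bicolor,Triturus_sylvestris)).
The smallest clade enclosing both is ((((Bombus_arenarius,Lynx_arenarius),Quercus_maculatus,Alnus_major),((Hylobates_niger,Salamandra_maculatus),Camponotus_sylvestris),(Bacillus_arenarius,(Hordeum_bicolor,Triturus_sylvestris))),(((Prionailurus_rubra,Escherichia_orientalis),Secale_australis),(Saimiri_occidentalis,(Cercopithecus_occidentalis,Brassica_brevicauda)))); the answer is its 16 terminal taxa in alphabetical order.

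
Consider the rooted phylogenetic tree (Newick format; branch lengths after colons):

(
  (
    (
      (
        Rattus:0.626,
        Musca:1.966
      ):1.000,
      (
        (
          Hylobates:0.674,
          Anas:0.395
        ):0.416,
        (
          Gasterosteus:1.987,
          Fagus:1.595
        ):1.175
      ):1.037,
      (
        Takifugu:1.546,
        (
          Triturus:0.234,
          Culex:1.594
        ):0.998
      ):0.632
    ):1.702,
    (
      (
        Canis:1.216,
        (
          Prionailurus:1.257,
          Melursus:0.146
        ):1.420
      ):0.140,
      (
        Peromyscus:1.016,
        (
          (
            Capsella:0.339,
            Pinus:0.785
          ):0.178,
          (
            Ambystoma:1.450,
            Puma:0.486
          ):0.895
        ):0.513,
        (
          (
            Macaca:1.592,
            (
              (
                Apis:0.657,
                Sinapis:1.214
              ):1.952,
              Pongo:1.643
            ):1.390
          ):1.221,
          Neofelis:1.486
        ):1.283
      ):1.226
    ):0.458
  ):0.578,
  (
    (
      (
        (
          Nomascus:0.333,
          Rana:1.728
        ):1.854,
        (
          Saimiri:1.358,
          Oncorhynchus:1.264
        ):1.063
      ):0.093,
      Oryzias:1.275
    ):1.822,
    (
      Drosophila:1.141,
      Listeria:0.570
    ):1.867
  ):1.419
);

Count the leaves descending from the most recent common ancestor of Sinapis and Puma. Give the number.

10

The MRCA of Sinapis and Puma is the node subtending (Peromyscus,((Capsella,Pinus),(Ambystoma,Puma)),((Macaca,((Apis,Sinapis),Pongo)),Neofelis)).
That clade contains 10 terminal taxa: Ambystoma, Apis, Capsella, Macaca, Neofelis, Peromyscus, Pinus, Pongo, Puma, Sinapis.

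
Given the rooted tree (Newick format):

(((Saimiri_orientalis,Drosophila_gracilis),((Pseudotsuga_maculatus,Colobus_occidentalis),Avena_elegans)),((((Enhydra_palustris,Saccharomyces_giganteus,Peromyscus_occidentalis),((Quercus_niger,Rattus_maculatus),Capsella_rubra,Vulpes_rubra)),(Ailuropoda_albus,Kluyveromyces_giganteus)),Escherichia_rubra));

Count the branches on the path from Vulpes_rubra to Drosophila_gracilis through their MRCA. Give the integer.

The MRCA of Vulpes_rubra and Drosophila_gracilis is the root of the tree.
From Vulpes_rubra up to that node: 5 branches. From Drosophila_gracilis up to the same node: 3 branches. Total: 5 + 3 = 8.

8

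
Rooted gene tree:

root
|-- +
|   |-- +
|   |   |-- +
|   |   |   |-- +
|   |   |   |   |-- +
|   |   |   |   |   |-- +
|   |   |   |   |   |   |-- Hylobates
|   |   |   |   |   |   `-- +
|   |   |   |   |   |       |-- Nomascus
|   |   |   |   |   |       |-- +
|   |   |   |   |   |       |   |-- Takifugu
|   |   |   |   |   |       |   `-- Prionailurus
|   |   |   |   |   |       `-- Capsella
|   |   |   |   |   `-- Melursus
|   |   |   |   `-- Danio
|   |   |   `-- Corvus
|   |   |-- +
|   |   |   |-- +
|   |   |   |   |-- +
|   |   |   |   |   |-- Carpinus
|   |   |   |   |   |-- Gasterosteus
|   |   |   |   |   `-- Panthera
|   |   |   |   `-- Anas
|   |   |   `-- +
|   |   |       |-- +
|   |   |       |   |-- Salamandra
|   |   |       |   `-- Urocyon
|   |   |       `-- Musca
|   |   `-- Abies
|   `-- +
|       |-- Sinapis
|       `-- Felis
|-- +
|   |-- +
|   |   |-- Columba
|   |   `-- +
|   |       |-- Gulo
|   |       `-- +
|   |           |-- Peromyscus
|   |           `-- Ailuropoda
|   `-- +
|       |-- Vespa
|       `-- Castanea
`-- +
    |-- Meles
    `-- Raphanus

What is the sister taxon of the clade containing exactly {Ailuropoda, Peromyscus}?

Gulo

The clade containing exactly {Ailuropoda, Peromyscus} attaches to the tree at the node subtending (Gulo,(Peromyscus,Ailuropoda)).
The other lineage descending from that same node — the sister group — is the single tip Gulo.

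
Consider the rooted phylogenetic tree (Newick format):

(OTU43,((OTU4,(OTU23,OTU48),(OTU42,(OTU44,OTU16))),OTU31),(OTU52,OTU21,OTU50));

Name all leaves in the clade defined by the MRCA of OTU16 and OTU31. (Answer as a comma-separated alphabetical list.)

Tracing OTU16: it sits inside (OTU44,OTU16).
Tracing OTU31: it sits inside ((OTU4,(OTU23,OTU48),(OTU42,(OTU44,OTU16))),OTU31).
The smallest clade enclosing both is ((OTU4,(OTU23,OTU48),(OTU42,(OTU44,OTU16))),OTU31); the answer is its 7 terminal taxa in alphabetical order.

OTU16, OTU23, OTU31, OTU4, OTU42, OTU44, OTU48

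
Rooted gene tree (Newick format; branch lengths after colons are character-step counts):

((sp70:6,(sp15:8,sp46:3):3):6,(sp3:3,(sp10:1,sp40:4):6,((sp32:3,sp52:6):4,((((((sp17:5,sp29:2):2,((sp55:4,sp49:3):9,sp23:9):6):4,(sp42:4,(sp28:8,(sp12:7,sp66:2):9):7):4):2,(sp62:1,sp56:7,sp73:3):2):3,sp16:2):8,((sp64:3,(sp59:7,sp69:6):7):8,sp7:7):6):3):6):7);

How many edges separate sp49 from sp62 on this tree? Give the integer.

7

The MRCA of sp49 and sp62 is the node subtending ((((sp17,sp29),((sp55,sp49),sp23)),(sp42,(sp28,(sp12,sp66)))),(sp62,sp56,sp73)).
From sp49 up to that node: 5 branches. From sp62 up to the same node: 2 branches. Total: 5 + 2 = 7.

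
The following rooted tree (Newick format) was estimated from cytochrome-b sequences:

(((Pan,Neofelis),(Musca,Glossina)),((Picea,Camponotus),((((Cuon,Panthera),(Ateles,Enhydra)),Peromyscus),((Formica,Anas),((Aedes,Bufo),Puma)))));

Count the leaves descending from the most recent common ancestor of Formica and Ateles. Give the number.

10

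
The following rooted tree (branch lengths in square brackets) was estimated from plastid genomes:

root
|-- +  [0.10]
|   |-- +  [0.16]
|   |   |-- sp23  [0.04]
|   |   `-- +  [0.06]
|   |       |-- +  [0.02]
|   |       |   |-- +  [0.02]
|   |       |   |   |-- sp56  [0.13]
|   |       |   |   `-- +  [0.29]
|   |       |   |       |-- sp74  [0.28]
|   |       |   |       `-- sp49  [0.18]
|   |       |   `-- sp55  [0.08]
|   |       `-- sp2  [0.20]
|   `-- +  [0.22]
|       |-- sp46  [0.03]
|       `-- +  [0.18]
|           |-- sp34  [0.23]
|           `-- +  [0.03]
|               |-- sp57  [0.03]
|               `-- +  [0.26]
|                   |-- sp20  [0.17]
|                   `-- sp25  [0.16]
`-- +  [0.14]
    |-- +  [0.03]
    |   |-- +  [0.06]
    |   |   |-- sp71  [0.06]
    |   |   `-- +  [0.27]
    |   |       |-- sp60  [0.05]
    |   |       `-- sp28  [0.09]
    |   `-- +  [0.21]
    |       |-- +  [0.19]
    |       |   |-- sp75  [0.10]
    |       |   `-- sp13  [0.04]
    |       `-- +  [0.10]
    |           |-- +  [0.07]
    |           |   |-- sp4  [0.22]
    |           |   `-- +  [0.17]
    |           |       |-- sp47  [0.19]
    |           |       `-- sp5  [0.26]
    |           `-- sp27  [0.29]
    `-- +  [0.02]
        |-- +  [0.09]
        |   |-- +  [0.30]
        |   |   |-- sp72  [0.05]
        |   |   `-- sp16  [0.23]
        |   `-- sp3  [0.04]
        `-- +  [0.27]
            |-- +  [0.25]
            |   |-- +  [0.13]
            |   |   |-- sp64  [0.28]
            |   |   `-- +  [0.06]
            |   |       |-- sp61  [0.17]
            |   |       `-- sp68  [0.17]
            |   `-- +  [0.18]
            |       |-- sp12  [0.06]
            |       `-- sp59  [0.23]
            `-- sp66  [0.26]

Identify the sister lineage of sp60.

sp28

sp60 attaches to the tree at the node subtending (sp60,sp28).
The other lineage descending from that same node — the sister group — is the single tip sp28.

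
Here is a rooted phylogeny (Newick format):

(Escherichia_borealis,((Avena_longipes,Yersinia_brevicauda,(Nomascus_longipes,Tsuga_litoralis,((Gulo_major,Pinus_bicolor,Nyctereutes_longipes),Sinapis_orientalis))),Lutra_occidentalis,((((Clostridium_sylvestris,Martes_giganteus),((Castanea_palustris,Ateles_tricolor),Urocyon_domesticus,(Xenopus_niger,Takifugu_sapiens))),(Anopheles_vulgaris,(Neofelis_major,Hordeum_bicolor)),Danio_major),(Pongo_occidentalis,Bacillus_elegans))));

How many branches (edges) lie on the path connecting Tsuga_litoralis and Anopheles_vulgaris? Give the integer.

7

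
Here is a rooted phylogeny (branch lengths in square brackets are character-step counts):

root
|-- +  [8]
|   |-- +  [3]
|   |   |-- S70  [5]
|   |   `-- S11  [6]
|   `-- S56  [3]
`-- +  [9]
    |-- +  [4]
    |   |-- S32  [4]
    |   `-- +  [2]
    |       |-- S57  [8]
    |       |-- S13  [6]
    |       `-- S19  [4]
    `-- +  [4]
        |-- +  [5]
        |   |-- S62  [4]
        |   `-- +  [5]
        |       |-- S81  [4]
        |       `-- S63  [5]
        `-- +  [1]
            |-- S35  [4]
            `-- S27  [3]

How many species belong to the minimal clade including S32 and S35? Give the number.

9

The MRCA of S32 and S35 is the node subtending ((S32,(S57,S13,S19)),((S62,(S81,S63)),(S35,S27))).
That clade contains 9 terminal taxa: S13, S19, S27, S32, S35, S57, S62, S63, S81.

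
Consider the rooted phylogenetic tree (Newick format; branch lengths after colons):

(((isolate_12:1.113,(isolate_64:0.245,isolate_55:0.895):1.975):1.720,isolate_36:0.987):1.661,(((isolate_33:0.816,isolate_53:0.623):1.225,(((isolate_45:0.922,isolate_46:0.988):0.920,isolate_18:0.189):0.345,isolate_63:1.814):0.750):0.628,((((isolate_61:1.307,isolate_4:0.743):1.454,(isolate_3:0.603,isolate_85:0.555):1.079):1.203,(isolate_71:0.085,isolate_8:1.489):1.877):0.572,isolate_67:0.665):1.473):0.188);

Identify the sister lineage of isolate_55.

isolate_64

isolate_55 attaches to the tree at the node subtending (isolate_64,isolate_55).
The other lineage descending from that same node — the sister group — is the single tip isolate_64.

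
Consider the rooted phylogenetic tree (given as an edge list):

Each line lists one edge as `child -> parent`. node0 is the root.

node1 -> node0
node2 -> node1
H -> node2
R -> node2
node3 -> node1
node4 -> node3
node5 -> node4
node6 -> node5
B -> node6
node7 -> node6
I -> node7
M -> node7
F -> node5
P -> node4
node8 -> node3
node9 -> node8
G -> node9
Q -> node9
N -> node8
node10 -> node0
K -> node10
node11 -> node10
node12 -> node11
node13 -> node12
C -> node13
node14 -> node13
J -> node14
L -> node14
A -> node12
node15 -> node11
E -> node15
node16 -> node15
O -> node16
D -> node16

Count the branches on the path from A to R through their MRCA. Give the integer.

The MRCA of A and R is the root of the tree.
From A up to that node: 4 branches. From R up to the same node: 3 branches. Total: 4 + 3 = 7.

7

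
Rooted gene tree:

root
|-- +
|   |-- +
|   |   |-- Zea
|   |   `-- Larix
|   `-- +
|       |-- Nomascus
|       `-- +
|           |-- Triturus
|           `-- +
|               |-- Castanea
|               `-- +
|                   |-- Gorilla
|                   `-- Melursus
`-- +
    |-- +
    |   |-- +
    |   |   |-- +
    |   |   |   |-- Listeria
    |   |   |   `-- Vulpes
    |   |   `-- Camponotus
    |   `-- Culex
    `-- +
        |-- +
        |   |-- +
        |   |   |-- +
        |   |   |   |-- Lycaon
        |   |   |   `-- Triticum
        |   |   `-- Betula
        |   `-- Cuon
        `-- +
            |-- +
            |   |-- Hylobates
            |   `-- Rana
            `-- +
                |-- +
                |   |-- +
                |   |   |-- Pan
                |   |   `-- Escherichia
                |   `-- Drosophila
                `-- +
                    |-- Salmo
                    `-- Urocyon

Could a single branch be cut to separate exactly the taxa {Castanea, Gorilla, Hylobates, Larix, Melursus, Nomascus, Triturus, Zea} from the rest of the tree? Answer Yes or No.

No

The MRCA of the listed taxa is the root, so the smallest clade containing them is the whole tree.
That clade also contains Betula, Camponotus, Culex, Cuon, Drosophila, Escherichia, Listeria, Lycaon, Pan, Rana, Salmo, Triticum, Urocyon, Vulpes, which are not in the proposed group, so the group is not monophyletic.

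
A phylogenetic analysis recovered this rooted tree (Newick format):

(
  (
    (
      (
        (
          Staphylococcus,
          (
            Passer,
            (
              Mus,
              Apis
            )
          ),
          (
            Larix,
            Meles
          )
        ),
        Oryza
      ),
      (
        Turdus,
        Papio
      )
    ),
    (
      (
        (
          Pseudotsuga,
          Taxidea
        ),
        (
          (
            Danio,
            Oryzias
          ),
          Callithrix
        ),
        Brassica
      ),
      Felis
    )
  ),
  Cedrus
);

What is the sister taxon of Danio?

Oryzias

Danio attaches to the tree at the node subtending (Danio,Oryzias).
The other lineage descending from that same node — the sister group — is the single tip Oryzias.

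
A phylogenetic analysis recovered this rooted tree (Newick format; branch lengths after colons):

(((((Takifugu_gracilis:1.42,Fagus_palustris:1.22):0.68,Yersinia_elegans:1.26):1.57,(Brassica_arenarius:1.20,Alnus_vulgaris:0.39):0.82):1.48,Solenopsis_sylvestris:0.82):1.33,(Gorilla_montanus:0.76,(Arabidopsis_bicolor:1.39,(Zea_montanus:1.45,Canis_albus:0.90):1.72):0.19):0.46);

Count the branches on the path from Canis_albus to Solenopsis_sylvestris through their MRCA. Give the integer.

The MRCA of Canis_albus and Solenopsis_sylvestris is the root of the tree.
From Canis_albus up to that node: 4 branches. From Solenopsis_sylvestris up to the same node: 2 branches. Total: 4 + 2 = 6.

6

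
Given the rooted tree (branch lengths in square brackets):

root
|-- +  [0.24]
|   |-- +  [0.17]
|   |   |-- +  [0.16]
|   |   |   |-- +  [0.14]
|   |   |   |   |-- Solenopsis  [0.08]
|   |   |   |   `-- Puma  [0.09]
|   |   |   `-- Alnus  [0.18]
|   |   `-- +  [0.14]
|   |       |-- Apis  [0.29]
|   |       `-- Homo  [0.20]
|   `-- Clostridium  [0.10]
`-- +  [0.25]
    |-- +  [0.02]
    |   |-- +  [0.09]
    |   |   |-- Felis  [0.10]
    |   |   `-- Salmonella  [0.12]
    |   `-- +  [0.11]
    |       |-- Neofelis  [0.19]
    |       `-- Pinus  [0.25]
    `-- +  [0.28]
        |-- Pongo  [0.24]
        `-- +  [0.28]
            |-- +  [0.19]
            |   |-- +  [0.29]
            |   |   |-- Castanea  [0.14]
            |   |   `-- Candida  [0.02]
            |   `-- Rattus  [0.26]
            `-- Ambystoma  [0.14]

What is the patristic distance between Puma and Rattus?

2.06

The path runs Puma → … → MRCA → … → Rattus; the MRCA is the root of the tree.
Branch lengths along that path: 0.09 + 0.14 + 0.16 + 0.17 + 0.24 + 0.25 + 0.28 + 0.28 + 0.19 + 0.26 = 2.06.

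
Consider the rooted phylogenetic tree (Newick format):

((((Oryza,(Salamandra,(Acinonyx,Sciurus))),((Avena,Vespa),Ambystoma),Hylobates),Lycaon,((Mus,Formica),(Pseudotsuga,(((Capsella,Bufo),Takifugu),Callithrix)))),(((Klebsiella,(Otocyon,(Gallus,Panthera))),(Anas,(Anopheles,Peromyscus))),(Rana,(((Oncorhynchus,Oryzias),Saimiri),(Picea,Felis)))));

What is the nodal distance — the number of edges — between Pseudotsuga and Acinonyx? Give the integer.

The MRCA of Pseudotsuga and Acinonyx is the node subtending (((Oryza,(Salamandra,(Acinonyx,Sciurus))),((Avena,Vespa),Ambystoma),Hylobates),Lycaon,((Mus,Formica),(Pseudotsuga,(((Capsella,Bufo),Takifugu),Callithrix)))).
From Pseudotsuga up to that node: 3 branches. From Acinonyx up to the same node: 5 branches. Total: 3 + 5 = 8.

8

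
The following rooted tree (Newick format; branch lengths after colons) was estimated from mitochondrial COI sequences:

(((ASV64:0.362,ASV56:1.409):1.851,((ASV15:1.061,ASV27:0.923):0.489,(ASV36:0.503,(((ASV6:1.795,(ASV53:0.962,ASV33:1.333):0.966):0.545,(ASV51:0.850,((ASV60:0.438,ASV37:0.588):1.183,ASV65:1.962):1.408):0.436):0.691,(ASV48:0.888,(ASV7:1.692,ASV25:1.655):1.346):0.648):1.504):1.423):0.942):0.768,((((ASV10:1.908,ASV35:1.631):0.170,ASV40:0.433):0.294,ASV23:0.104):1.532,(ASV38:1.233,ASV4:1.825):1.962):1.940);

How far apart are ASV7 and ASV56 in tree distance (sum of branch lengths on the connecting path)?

10.815

The path runs ASV7 → … → MRCA → … → ASV56; the MRCA is the node subtending ((ASV64,ASV56),((ASV15,ASV27),(ASV36,(((ASV6,(ASV53,ASV33)),(ASV51,((ASV60,ASV37),ASV65))),(ASV48,(ASV7,ASV25)))))).
Branch lengths along that path: 1.692 + 1.346 + 0.648 + 1.504 + 1.423 + 0.942 + 1.851 + 1.409 = 10.815.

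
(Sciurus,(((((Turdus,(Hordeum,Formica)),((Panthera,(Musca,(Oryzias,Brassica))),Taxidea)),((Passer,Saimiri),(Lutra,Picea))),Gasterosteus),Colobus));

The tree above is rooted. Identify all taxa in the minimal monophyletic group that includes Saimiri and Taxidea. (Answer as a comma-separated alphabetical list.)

Brassica, Formica, Hordeum, Lutra, Musca, Oryzias, Panthera, Passer, Picea, Saimiri, Taxidea, Turdus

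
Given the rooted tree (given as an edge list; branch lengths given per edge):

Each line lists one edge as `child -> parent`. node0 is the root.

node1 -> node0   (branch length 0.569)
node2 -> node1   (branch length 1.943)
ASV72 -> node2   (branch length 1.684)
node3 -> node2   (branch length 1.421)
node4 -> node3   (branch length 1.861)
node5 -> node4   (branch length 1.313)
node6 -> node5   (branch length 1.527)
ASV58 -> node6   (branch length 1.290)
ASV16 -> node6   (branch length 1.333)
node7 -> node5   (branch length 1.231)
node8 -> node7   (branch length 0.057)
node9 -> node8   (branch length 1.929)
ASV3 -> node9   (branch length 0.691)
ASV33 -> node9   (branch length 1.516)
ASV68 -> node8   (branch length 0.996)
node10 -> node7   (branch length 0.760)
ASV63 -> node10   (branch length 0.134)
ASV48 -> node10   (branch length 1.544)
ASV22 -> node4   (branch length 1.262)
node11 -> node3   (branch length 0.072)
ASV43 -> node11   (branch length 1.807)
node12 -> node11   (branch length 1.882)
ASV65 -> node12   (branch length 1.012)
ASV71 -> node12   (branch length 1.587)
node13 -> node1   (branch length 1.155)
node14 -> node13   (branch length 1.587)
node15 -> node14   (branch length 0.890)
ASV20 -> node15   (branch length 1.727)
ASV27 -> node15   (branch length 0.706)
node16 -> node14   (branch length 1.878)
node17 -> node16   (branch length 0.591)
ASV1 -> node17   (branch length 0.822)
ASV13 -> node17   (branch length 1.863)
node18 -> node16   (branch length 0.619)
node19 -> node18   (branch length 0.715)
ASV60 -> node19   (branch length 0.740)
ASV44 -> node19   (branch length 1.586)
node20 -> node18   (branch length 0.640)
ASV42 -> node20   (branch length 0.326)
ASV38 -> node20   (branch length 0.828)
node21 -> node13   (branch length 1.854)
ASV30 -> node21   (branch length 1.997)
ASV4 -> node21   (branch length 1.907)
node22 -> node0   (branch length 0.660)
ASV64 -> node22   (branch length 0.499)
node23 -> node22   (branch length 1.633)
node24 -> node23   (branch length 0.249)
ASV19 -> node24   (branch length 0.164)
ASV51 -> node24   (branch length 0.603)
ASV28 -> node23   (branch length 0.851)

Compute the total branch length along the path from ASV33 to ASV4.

16.187

The path runs ASV33 → … → MRCA → … → ASV4; the MRCA is the node subtending ((ASV72,((((ASV58,ASV16),(((ASV3,ASV33),ASV68),(ASV63,ASV48))),ASV22),(ASV43,(ASV65,ASV71)))),(((ASV20,ASV27),((ASV1,ASV13),((ASV60,ASV44),(ASV42,ASV38)))),(ASV30,ASV4))).
Branch lengths along that path: 1.516 + 1.929 + 0.057 + 1.231 + 1.313 + 1.861 + 1.421 + 1.943 + 1.155 + 1.854 + 1.907 = 16.187.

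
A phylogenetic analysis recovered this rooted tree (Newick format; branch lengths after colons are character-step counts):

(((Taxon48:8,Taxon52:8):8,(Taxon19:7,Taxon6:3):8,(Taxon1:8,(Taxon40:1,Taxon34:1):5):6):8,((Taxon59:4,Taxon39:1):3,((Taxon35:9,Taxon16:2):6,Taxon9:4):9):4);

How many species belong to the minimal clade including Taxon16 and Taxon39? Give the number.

The MRCA of Taxon16 and Taxon39 is the node subtending ((Taxon59,Taxon39),((Taxon35,Taxon16),Taxon9)).
That clade contains 5 terminal taxa: Taxon16, Taxon35, Taxon39, Taxon59, Taxon9.

5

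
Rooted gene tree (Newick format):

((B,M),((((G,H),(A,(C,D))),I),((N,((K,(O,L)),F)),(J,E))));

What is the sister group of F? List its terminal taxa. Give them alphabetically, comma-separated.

F attaches to the tree at the node subtending ((K,(O,L)),F).
The other lineage descending from that same node — the sister group — is (K,(O,L)); its 3 tips in alphabetical order are the answer.

K, L, O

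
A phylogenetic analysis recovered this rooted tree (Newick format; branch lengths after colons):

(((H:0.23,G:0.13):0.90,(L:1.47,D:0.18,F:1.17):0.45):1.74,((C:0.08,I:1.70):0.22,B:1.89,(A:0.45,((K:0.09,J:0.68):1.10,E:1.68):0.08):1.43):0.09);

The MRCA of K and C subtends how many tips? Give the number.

The MRCA of K and C is the node subtending ((C,I),B,(A,((K,J),E))).
That clade contains 7 terminal taxa: A, B, C, E, I, J, K.

7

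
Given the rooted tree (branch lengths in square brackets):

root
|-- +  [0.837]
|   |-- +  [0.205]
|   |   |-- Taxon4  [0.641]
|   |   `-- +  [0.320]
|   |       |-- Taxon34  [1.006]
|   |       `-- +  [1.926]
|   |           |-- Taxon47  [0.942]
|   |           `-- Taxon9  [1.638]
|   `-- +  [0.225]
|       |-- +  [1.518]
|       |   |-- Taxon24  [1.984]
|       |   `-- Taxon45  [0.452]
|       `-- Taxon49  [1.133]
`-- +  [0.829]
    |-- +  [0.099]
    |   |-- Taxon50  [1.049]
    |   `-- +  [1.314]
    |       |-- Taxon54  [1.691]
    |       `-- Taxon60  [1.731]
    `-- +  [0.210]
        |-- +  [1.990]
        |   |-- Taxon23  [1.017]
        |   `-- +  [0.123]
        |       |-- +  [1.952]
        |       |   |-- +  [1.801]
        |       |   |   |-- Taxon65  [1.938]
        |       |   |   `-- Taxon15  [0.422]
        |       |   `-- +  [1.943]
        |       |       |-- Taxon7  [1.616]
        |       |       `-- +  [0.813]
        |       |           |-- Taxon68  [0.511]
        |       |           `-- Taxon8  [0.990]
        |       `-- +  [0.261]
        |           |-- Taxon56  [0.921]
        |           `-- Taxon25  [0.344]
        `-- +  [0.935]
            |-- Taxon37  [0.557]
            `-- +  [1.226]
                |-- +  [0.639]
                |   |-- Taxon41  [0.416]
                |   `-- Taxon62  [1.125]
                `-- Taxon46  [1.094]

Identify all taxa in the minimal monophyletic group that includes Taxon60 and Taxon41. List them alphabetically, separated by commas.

Taxon15, Taxon23, Taxon25, Taxon37, Taxon41, Taxon46, Taxon50, Taxon54, Taxon56, Taxon60, Taxon62, Taxon65, Taxon68, Taxon7, Taxon8

Tracing Taxon60: it sits inside (Taxon54,Taxon60).
Tracing Taxon41: it sits inside (Taxon41,Taxon62).
The smallest clade enclosing both is ((Taxon50,(Taxon54,Taxon60)),((Taxon23,(((Taxon65,Taxon15),(Taxon7,(Taxon68,Taxon8))),(Taxon56,Taxon25))),(Taxon37,((Taxon41,Taxon62),Taxon46)))); the answer is its 15 terminal taxa in alphabetical order.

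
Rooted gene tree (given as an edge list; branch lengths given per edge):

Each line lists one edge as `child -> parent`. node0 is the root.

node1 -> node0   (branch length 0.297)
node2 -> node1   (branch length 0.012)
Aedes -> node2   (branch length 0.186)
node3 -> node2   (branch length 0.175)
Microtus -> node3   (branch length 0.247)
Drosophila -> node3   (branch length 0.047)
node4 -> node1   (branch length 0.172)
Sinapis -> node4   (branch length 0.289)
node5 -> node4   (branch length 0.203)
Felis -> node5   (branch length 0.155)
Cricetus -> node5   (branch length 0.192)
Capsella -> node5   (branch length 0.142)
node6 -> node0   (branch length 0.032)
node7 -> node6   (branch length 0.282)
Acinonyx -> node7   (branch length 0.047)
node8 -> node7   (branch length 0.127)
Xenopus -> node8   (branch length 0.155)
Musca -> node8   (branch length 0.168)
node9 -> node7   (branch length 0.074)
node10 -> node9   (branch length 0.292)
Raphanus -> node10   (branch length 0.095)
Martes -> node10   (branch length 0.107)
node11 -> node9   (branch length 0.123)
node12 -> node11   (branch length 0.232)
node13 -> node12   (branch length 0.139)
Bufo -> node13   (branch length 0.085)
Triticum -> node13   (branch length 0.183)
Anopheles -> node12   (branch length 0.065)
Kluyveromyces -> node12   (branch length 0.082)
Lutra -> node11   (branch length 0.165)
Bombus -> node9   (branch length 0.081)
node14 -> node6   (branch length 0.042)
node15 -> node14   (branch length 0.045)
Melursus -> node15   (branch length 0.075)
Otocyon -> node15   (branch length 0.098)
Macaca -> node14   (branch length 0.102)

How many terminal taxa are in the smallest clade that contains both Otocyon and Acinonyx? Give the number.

The MRCA of Otocyon and Acinonyx is the node subtending ((Acinonyx,(Xenopus,Musca),((Raphanus,Martes),(((Bufo,Triticum),Anopheles,Kluyveromyces),Lutra),Bombus)),((Melursus,Otocyon),Macaca)).
That clade contains 14 terminal taxa: Acinonyx, Anopheles, Bombus, Bufo, Kluyveromyces, Lutra, Macaca, Martes, Melursus, Musca, Otocyon, Raphanus, Triticum, Xenopus.

14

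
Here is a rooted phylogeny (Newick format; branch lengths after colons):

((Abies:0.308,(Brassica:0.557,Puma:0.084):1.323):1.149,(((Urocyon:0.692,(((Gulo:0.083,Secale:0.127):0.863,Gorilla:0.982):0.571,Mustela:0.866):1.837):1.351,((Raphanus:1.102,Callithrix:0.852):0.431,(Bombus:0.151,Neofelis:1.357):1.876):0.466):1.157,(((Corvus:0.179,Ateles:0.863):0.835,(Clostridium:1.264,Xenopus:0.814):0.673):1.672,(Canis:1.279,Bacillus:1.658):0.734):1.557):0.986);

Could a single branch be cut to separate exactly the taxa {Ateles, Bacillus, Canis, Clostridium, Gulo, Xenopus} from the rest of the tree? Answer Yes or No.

The MRCA of the listed taxa subtends (((Urocyon,(((Gulo,Secale),Gorilla),Mustela)),((Raphanus,Callithrix),(Bombus,Neofelis))),(((Corvus,Ateles),(Clostridium,Xenopus)),(Canis,Bacillus))).
That clade also contains Bombus, Callithrix, Corvus, Gorilla, Mustela, Neofelis, Raphanus, Secale, Urocyon, which are not in the proposed group, so the group is not monophyletic.

No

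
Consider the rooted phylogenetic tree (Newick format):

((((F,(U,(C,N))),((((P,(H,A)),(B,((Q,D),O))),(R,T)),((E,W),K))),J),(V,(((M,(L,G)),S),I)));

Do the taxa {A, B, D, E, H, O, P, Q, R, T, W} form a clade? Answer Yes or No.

No

The MRCA of the listed taxa subtends ((((P,(H,A)),(B,((Q,D),O))),(R,T)),((E,W),K)).
That clade also contains K, which is not in the proposed group, so the group is not monophyletic.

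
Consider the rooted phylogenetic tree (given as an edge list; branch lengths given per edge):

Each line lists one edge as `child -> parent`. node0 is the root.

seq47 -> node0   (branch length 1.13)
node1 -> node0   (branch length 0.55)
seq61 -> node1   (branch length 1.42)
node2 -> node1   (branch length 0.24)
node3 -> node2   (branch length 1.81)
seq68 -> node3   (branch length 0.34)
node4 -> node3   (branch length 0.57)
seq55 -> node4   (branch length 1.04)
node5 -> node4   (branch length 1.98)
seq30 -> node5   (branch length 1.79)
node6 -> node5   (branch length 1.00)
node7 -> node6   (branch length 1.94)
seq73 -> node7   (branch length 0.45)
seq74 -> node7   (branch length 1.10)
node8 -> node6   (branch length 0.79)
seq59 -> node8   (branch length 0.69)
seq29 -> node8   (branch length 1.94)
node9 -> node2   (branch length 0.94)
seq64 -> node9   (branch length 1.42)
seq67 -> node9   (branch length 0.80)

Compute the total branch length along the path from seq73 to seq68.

6.28

The path runs seq73 → … → MRCA → … → seq68; the MRCA is the node subtending (seq68,(seq55,(seq30,((seq73,seq74),(seq59,seq29))))).
Branch lengths along that path: 0.45 + 1.94 + 1.00 + 1.98 + 0.57 + 0.34 = 6.28.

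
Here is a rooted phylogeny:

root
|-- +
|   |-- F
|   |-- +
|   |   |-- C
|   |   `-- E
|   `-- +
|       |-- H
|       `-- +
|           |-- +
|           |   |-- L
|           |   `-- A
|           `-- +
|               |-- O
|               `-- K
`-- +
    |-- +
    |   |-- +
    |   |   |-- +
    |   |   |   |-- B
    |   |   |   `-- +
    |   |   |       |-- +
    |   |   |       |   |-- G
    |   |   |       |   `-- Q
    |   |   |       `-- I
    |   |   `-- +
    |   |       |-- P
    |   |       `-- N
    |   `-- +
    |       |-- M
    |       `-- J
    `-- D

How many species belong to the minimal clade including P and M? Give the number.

8

The MRCA of P and M is the node subtending (((B,((G,Q),I)),(P,N)),(M,J)).
That clade contains 8 terminal taxa: B, G, I, J, M, N, P, Q.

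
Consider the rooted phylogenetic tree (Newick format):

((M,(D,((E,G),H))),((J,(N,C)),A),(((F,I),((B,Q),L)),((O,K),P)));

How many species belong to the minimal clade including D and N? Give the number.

17

The MRCA of D and N is the root, so the clade is the entire tree.
That clade contains 17 terminal taxa: A, B, C, D, E, F, G, H, I, J, K, L, M, N, O, P, Q.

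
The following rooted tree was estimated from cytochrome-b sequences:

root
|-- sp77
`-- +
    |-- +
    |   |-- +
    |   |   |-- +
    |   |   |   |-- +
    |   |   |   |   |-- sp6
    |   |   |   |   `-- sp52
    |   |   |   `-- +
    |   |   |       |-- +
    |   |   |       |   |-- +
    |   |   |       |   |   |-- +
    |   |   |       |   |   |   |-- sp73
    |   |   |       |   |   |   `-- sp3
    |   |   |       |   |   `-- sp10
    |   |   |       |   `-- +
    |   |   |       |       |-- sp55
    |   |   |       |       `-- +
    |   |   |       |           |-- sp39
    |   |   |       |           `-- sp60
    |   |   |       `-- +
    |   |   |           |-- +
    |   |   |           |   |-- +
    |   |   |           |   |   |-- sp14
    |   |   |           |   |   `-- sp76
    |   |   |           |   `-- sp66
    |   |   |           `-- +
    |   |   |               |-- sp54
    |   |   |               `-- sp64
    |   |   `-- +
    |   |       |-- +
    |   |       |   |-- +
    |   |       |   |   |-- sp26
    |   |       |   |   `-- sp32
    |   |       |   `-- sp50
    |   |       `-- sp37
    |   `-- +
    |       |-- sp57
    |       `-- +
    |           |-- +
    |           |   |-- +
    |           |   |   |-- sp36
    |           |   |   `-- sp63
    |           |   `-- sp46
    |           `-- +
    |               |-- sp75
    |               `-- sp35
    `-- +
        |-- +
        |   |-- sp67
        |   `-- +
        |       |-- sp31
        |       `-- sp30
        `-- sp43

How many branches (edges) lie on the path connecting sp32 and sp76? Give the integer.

10

The MRCA of sp32 and sp76 is the node subtending (((sp6,sp52),((((sp73,sp3),sp10),(sp55,(sp39,sp60))),(((sp14,sp76),sp66),(sp54,sp64)))),(((sp26,sp32),sp50),sp37)).
From sp32 up to that node: 4 branches. From sp76 up to the same node: 6 branches. Total: 4 + 6 = 10.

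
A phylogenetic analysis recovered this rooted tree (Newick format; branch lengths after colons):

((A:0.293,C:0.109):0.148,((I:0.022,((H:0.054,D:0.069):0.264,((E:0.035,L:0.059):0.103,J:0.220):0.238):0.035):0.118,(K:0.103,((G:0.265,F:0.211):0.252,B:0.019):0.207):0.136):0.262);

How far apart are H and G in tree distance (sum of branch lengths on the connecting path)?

1.331

The path runs H → … → MRCA → … → G; the MRCA is the node subtending ((I,((H,D),((E,L),J))),(K,((G,F),B))).
Branch lengths along that path: 0.054 + 0.264 + 0.035 + 0.118 + 0.136 + 0.207 + 0.252 + 0.265 = 1.331.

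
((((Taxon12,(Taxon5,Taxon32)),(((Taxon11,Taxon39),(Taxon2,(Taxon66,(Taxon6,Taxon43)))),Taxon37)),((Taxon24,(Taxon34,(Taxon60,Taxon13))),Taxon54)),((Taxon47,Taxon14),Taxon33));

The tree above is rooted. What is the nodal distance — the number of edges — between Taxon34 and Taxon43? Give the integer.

The MRCA of Taxon34 and Taxon43 is the node subtending (((Taxon12,(Taxon5,Taxon32)),(((Taxon11,Taxon39),(Taxon2,(Taxon66,(Taxon6,Taxon43)))),Taxon37)),((Taxon24,(Taxon34,(Taxon60,Taxon13))),Taxon54)).
From Taxon34 up to that node: 4 branches. From Taxon43 up to the same node: 7 branches. Total: 4 + 7 = 11.

11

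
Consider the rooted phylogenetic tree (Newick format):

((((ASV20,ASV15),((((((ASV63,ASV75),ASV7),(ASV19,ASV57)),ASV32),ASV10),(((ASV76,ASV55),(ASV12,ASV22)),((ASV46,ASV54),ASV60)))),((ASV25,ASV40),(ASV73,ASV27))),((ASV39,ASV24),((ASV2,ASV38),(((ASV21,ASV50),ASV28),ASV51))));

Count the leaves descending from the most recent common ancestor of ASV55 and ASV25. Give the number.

The MRCA of ASV55 and ASV25 is the node subtending (((ASV20,ASV15),((((((ASV63,ASV75),ASV7),(ASV19,ASV57)),ASV32),ASV10),(((ASV76,ASV55),(ASV12,ASV22)),((ASV46,ASV54),ASV60)))),((ASV25,ASV40),(ASV73,ASV27))).
That clade contains 20 terminal taxa: ASV10, ASV12, ASV15, ASV19, ASV20, ASV22, ASV25, ASV27, ASV32, ASV40, ASV46, ASV54, ASV55, ASV57, ASV60, ASV63, ASV7, ASV73, ASV75, ASV76.

20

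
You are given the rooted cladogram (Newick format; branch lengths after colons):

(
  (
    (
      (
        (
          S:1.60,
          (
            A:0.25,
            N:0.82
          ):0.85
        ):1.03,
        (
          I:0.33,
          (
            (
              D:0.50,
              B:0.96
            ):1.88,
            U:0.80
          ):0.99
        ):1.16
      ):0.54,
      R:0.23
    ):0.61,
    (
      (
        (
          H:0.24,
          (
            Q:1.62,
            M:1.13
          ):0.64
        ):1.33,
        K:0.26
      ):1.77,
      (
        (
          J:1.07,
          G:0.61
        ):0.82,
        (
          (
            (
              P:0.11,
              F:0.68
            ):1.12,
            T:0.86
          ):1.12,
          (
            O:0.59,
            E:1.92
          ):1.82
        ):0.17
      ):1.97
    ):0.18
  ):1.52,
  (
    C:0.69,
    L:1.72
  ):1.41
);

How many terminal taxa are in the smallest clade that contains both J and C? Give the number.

21

The MRCA of J and C is the root, so the clade is the entire tree.
That clade contains 21 terminal taxa: A, B, C, D, E, F, G, H, I, J, K, L, M, N, O, P, Q, R, S, T, U.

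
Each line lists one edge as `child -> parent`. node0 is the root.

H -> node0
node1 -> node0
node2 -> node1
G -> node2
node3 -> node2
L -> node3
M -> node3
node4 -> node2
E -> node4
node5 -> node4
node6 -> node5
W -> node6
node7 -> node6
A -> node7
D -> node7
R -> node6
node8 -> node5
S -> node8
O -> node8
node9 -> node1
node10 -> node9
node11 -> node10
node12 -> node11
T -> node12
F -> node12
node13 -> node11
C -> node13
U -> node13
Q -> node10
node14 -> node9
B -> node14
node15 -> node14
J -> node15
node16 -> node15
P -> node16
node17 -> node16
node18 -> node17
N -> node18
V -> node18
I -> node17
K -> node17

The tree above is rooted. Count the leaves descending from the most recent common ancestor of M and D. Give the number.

The MRCA of M and D is the node subtending (G,(L,M),(E,((W,(A,D),R),(S,O)))).
That clade contains 10 terminal taxa: A, D, E, G, L, M, O, R, S, W.

10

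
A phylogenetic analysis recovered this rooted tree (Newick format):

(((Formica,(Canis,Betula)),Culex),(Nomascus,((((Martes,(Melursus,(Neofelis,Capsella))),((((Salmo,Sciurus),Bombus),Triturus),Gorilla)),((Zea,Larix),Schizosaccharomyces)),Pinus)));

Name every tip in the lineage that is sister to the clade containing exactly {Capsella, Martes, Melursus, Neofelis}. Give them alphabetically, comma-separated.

The clade containing exactly {Capsella, Martes, Melursus, Neofelis} attaches to the tree at the node subtending ((Martes,(Melursus,(Neofelis,Capsella))),((((Salmo,Sciurus),Bombus),Triturus),Gorilla)).
The other lineage descending from that same node — the sister group — is ((((Salmo,Sciurus),Bombus),Triturus),Gorilla); its 5 tips in alphabetical order are the answer.

Bombus, Gorilla, Salmo, Sciurus, Triturus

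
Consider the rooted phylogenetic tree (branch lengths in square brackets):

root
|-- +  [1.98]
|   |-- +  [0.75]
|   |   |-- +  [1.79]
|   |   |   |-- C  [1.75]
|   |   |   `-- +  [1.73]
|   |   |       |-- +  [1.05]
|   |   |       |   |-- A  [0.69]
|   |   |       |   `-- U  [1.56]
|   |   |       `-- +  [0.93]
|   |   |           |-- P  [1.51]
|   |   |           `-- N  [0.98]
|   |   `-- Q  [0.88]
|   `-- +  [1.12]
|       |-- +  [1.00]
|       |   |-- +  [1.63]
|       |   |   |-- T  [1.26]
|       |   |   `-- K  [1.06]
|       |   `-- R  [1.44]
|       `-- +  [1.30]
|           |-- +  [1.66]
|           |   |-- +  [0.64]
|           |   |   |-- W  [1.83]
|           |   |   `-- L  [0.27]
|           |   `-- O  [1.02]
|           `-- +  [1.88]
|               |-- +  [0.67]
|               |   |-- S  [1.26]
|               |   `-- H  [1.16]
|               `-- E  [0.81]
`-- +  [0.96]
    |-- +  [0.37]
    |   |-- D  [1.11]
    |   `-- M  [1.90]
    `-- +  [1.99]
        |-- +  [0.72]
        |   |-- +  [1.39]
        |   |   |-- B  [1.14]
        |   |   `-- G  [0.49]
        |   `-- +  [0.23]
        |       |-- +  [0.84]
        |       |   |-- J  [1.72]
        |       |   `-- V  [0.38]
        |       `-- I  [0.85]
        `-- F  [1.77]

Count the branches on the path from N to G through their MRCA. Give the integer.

11

The MRCA of N and G is the root of the tree.
From N up to that node: 6 branches. From G up to the same node: 5 branches. Total: 6 + 5 = 11.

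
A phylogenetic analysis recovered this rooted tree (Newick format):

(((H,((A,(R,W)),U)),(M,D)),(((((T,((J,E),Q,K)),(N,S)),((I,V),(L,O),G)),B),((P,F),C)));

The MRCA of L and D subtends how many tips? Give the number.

23

The MRCA of L and D is the root, so the clade is the entire tree.
That clade contains 23 terminal taxa: A, B, C, D, E, F, G, H, I, J, K, L, M, N, O, P, Q, R, S, T, U, V, W.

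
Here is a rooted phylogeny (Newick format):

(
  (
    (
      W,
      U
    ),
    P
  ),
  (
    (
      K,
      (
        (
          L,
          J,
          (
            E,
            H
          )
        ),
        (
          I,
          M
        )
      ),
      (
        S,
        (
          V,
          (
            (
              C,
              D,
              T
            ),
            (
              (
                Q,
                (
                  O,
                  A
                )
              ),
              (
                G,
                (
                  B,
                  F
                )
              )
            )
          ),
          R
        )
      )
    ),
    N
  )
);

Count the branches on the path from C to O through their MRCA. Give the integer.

6

The MRCA of C and O is the node subtending ((C,D,T),((Q,(O,A)),(G,(B,F)))).
From C up to that node: 2 branches. From O up to the same node: 4 branches. Total: 2 + 4 = 6.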